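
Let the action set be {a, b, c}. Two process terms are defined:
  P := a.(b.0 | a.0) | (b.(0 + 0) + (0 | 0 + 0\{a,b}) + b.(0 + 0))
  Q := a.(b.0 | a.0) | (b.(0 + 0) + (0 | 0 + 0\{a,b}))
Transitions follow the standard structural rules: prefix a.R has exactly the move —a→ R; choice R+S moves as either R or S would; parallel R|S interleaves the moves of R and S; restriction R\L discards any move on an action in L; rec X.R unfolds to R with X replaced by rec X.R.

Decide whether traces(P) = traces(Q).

trace-equivalent

Reachable graph of P (10 states):
  u0 = a.(b.0 | a.0) | (b.(0 + 0) + (0 | 0 + 0\{a,b}) + b.(0 + 0)) has moves =a=> u1, =b=> u2
  u1 = b.0 | a.0 | (b.(0 + 0) + (0 | 0 + 0\{a,b}) + b.(0 + 0)) has moves =a=> u3, =b=> u4, =b=> u5
  u2 = a.(b.0 | a.0) | (0 + 0) has moves =a=> u5
  u3 = b.0 | 0 | (b.(0 + 0) + (0 | 0 + 0\{a,b}) + b.(0 + 0)) has moves =b=> u6, =b=> u7
  u4 = 0 | a.0 | (b.(0 + 0) + (0 | 0 + 0\{a,b}) + b.(0 + 0)) has moves =a=> u6, =b=> u8
  u5 = b.0 | a.0 | (0 + 0) has moves =a=> u7, =b=> u8
  u6 = 0 | 0 | (b.(0 + 0) + (0 | 0 + 0\{a,b}) + b.(0 + 0)) has moves =b=> u9
  u7 = b.0 | 0 | (0 + 0) has moves =b=> u9
  u8 = 0 | a.0 | (0 + 0) has moves =a=> u9
  u9 = 0 | 0 | (0 + 0) has moves stopped
Reachable graph of Q (10 states):
  v0 = a.(b.0 | a.0) | (b.(0 + 0) + (0 | 0 + 0\{a,b})) has moves =a=> v1, =b=> v2
  v1 = b.0 | a.0 | (b.(0 + 0) + (0 | 0 + 0\{a,b})) has moves =a=> v3, =b=> v4, =b=> v5
  v2 = a.(b.0 | a.0) | (0 + 0) has moves =a=> v5
  v3 = b.0 | 0 | (b.(0 + 0) + (0 | 0 + 0\{a,b})) has moves =b=> v6, =b=> v7
  v4 = 0 | a.0 | (b.(0 + 0) + (0 | 0 + 0\{a,b})) has moves =a=> v6, =b=> v8
  v5 = b.0 | a.0 | (0 + 0) has moves =a=> v7, =b=> v8
  v6 = 0 | 0 | (b.(0 + 0) + (0 | 0 + 0\{a,b})) has moves =b=> v9
  v7 = b.0 | 0 | (0 + 0) has moves =b=> v9
  v8 = 0 | a.0 | (0 + 0) has moves =a=> v9
  v9 = 0 | 0 | (0 + 0) has moves stopped
Partition-refinement fixed point:
  B0 = {u0, v0}
  B1 = {u2, v2}
  B2 = {u4, u5, v4, v5}
  B3 = {u6, u7, v6, v7}
  B4 = {u9, v9}
  B5 = {u8, v8}
  B6 = {u1, v1}
  B7 = {u3, v3}
u0 ∈ B0, v0 ∈ B0 → same block
Bisimilar ⇒ trace-equivalent.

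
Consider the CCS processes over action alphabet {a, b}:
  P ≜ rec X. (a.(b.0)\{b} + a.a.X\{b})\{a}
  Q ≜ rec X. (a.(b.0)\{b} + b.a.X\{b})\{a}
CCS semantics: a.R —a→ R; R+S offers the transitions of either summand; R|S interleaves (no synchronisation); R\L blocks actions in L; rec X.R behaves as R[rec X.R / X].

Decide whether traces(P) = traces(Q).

trace-distinct — witness ⟨b⟩

P's transition system — 1 states:
  s0 = rec X. (a.(b.0)\{b} + a.a.X\{b})\{a} ⊢ (no moves)
Q's transition system — 2 states:
  t0 = rec X. (a.(b.0)\{b} + b.a.X\{b})\{a} ⊢ =b=> t1
  t1 = (a.(rec X. (a.(b.0)\{b} + b.a.X\{b})\{a})\{b})\{a} ⊢ (no moves)
Trace ⟨b⟩ through Q, begin at {t0}:
  step 1 (b): {t1}
  ✓ Q
Trace ⟨b⟩ through P, begin at {s0}:
  step 1 (b): no successor for P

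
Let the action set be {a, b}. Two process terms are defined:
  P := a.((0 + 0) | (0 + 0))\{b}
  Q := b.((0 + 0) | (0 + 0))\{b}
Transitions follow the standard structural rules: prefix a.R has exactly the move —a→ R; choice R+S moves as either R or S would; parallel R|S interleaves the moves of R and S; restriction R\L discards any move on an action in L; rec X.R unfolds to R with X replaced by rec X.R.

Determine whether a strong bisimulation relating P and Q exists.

P's transition system — 2 states:
  m0 = a.((0 + 0) | (0 + 0))\{b} | -a-> m1
  m1 = ((0 + 0) | (0 + 0))\{b} | (no moves)
Q's transition system — 2 states:
  n0 = b.((0 + 0) | (0 + 0))\{b} | -b-> n1
  n1 = ((0 + 0) | (0 + 0))\{b} | (no moves)
Bisimilarity quotient blocks:
  B0 = {m0}
  B1 = {m1, n1}
  B2 = {n0}
m0 ∈ B0, n0 ∈ B2 → different blocks

P ≁ Q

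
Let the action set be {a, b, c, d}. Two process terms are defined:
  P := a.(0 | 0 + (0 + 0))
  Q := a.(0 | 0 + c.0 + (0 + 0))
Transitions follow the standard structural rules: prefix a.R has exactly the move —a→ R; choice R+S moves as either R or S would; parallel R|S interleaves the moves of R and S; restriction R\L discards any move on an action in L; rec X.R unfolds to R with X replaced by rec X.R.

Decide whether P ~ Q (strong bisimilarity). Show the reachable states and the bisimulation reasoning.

NO

P's transition system — 2 states:
  m0 = a.(0 | 0 + (0 + 0)) has moves ··a··> m1
  m1 = 0 | 0 + (0 + 0) has moves (no moves)
Q's transition system — 3 states:
  n0 = a.(0 | 0 + c.0 + (0 + 0)) has moves ··a··> n1
  n1 = 0 | 0 + c.0 + (0 + 0) has moves ··c··> n2
  n2 = 0 has moves (no moves)
Partition-refinement fixed point:
  B0 = {m0}
  B1 = {m1, n2}
  B2 = {n0}
  B3 = {n1}
m0 ∈ B0, n0 ∈ B2 → different blocks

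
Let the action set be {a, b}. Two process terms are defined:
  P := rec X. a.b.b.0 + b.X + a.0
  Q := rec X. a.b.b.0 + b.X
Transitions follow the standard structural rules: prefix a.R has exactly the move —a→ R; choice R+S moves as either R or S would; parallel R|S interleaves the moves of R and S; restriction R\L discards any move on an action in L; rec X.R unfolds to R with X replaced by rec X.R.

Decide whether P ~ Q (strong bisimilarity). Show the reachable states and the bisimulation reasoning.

P ≁ Q

P's transition system — 4 states:
  u0 = rec X. a.b.b.0 + b.X + a.0 → ··a··> u1, ··a··> u2, ··b··> u0
  u1 = 0 → ·
  u2 = b.b.0 → ··b··> u3
  u3 = b.0 → ··b··> u1
Q's transition system — 4 states:
  v0 = rec X. a.b.b.0 + b.X → ··a··> v1, ··b··> v0
  v1 = b.b.0 → ··b··> v2
  v2 = b.0 → ··b··> v3
  v3 = 0 → ·
Bisimilarity quotient blocks:
  B0 = {u0}
  B1 = {u1, v3}
  B2 = {u2, v1}
  B3 = {u3, v2}
  B4 = {v0}
u0 ∈ B0, v0 ∈ B4 → different blocks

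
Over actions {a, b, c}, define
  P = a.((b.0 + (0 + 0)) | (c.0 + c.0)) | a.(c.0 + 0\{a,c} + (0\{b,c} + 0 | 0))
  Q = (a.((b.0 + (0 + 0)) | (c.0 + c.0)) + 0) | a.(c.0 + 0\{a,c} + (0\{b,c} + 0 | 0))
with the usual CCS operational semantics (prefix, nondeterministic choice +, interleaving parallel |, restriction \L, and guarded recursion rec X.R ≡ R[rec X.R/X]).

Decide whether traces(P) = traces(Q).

LTS(P): 15 reachable states
  p0 = a.((b.0 + (0 + 0)) | (c.0 + c.0)) | a.(c.0 + 0\{a,c} + (0\{b,c} + 0 | 0)) has moves =a=> p1, =a=> p2
  p1 = (b.0 + (0 + 0)) | (c.0 + c.0) | a.(c.0 + 0\{a,c} + (0\{b,c} + 0 | 0)) has moves =a=> p3, =b=> p4, =c=> p5
  p2 = a.((b.0 + (0 + 0)) | (c.0 + c.0)) | (c.0 + 0\{a,c} + (0\{b,c} + 0 | 0)) has moves =a=> p3, =c=> p6
  p3 = (b.0 + (0 + 0)) | (c.0 + c.0) | (c.0 + 0\{a,c} + (0\{b,c} + 0 | 0)) has moves =b=> p7, =c=> p8, =c=> p9
  p4 = 0 | (c.0 + c.0) | a.(c.0 + 0\{a,c} + (0\{b,c} + 0 | 0)) has moves =a=> p7, =c=> p10
  p5 = (b.0 + (0 + 0)) | 0 | a.(c.0 + 0\{a,c} + (0\{b,c} + 0 | 0)) has moves =a=> p9, =b=> p10
  p6 = a.((b.0 + (0 + 0)) | (c.0 + c.0)) | 0 has moves =a=> p8
  p7 = 0 | (c.0 + c.0) | (c.0 + 0\{a,c} + (0\{b,c} + 0 | 0)) has moves =c=> p11, =c=> p12
  p8 = (b.0 + (0 + 0)) | (c.0 + c.0) | 0 has moves =b=> p11, =c=> p13
  p9 = (b.0 + (0 + 0)) | 0 | (c.0 + 0\{a,c} + (0\{b,c} + 0 | 0)) has moves =b=> p12, =c=> p13
  p10 = 0 | 0 | a.(c.0 + 0\{a,c} + (0\{b,c} + 0 | 0)) has moves =a=> p12
  p11 = 0 | (c.0 + c.0) | 0 has moves =c=> p14
  p12 = 0 | 0 | (c.0 + 0\{a,c} + (0\{b,c} + 0 | 0)) has moves =c=> p14
  p13 = (b.0 + (0 + 0)) | 0 | 0 has moves =b=> p14
  p14 = 0 | 0 | 0 has moves stopped
LTS(Q): 15 reachable states
  q0 = (a.((b.0 + (0 + 0)) | (c.0 + c.0)) + 0) | a.(c.0 + 0\{a,c} + (0\{b,c} + 0 | 0)) has moves =a=> q1, =a=> q2
  q1 = (a.((b.0 + (0 + 0)) | (c.0 + c.0)) + 0) | (c.0 + 0\{a,c} + (0\{b,c} + 0 | 0)) has moves =a=> q3, =c=> q4
  q2 = (b.0 + (0 + 0)) | (c.0 + c.0) | a.(c.0 + 0\{a,c} + (0\{b,c} + 0 | 0)) has moves =a=> q3, =b=> q5, =c=> q6
  q3 = (b.0 + (0 + 0)) | (c.0 + c.0) | (c.0 + 0\{a,c} + (0\{b,c} + 0 | 0)) has moves =b=> q7, =c=> q8, =c=> q9
  q4 = (a.((b.0 + (0 + 0)) | (c.0 + c.0)) + 0) | 0 has moves =a=> q8
  q5 = 0 | (c.0 + c.0) | a.(c.0 + 0\{a,c} + (0\{b,c} + 0 | 0)) has moves =a=> q7, =c=> q10
  q6 = (b.0 + (0 + 0)) | 0 | a.(c.0 + 0\{a,c} + (0\{b,c} + 0 | 0)) has moves =a=> q9, =b=> q10
  q7 = 0 | (c.0 + c.0) | (c.0 + 0\{a,c} + (0\{b,c} + 0 | 0)) has moves =c=> q11, =c=> q12
  q8 = (b.0 + (0 + 0)) | (c.0 + c.0) | 0 has moves =b=> q11, =c=> q13
  q9 = (b.0 + (0 + 0)) | 0 | (c.0 + 0\{a,c} + (0\{b,c} + 0 | 0)) has moves =b=> q12, =c=> q13
  q10 = 0 | 0 | a.(c.0 + 0\{a,c} + (0\{b,c} + 0 | 0)) has moves =a=> q12
  q11 = 0 | (c.0 + c.0) | 0 has moves =c=> q14
  q12 = 0 | 0 | (c.0 + 0\{a,c} + (0\{b,c} + 0 | 0)) has moves =c=> q14
  q13 = (b.0 + (0 + 0)) | 0 | 0 has moves =b=> q14
  q14 = 0 | 0 | 0 has moves stopped
Partition-refinement fixed point:
  B0 = {p0, q0}
  B1 = {p1, q2}
  B2 = {p4, q5}
  B3 = {p7, q7}
  B4 = {p11, p12, q11, q12}
  B5 = {p14, q14}
  B6 = {p10, q10}
  B7 = {p5, q6}
  B8 = {p8, p9, q8, q9}
  B9 = {p13, q13}
  B10 = {p3, q3}
  B11 = {p2, q1}
  B12 = {p6, q4}
p0 ∈ B0, q0 ∈ B0 → same block
Bisimilar ⇒ trace-equivalent.

YES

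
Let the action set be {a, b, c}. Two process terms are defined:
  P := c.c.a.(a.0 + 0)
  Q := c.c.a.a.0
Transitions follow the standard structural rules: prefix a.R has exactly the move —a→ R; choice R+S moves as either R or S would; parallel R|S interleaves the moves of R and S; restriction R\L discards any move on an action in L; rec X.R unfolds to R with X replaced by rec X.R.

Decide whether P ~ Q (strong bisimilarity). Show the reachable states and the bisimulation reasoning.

P ~ Q

Reachable graph of P (5 states):
  p0 = c.c.a.(a.0 + 0) → =c=> p1
  p1 = c.a.(a.0 + 0) → =c=> p2
  p2 = a.(a.0 + 0) → =a=> p3
  p3 = a.0 + 0 → =a=> p4
  p4 = 0 → (no moves)
Reachable graph of Q (5 states):
  q0 = c.c.a.a.0 → =c=> q1
  q1 = c.a.a.0 → =c=> q2
  q2 = a.a.0 → =a=> q3
  q3 = a.0 → =a=> q4
  q4 = 0 → (no moves)
Coarsest stable partition (strong bisimilarity classes):
  B0 = {p0, q0}
  B1 = {p1, q1}
  B2 = {p2, q2}
  B3 = {p3, q3}
  B4 = {p4, q4}
p0 ∈ B0, q0 ∈ B0 → same block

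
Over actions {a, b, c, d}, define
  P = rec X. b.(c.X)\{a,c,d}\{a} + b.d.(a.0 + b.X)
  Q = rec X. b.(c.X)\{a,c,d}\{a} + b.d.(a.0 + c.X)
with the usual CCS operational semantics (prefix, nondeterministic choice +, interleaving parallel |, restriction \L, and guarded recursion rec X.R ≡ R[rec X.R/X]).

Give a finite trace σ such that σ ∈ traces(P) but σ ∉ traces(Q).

bdb

Reachable graph of P (5 states):
  m0 = rec X. b.(c.X)\{a,c,d}\{a} + b.d.(a.0 + b.X) | —b→ m1, —b→ m2
  m1 = (c.(rec X. b.(c.X)\{a,c,d}\{a} + b.d.(a.0 + b.X)))\{a,c,d}\{a} | ·
  m2 = d.(a.0 + b.(rec X. b.(c.X)\{a,c,d}\{a} + b.d.(a.0 + b.X))) | —d→ m3
  m3 = a.0 + b.(rec X. b.(c.X)\{a,c,d}\{a} + b.d.(a.0 + b.X)) | —a→ m4, —b→ m0
  m4 = 0 | ·
Reachable graph of Q (5 states):
  n0 = rec X. b.(c.X)\{a,c,d}\{a} + b.d.(a.0 + c.X) | —b→ n1, —b→ n2
  n1 = (c.(rec X. b.(c.X)\{a,c,d}\{a} + b.d.(a.0 + c.X)))\{a,c,d}\{a} | ·
  n2 = d.(a.0 + c.(rec X. b.(c.X)\{a,c,d}\{a} + b.d.(a.0 + c.X))) | —d→ n3
  n3 = a.0 + c.(rec X. b.(c.X)\{a,c,d}\{a} + b.d.(a.0 + c.X)) | —a→ n4, —c→ n0
  n4 = 0 | ·
Trace ⟨bdb⟩ through P, begin at {m0}:
  after b @ step 1: {m1, m2}
  after d @ step 2: {m3}
  after b @ step 3: {m0}
  ✓ P
Trace ⟨bdb⟩ through Q, begin at {n0}:
  after b @ step 1: {n1, n2}
  after d @ step 2: {n3}
  after b @ step 3: ∅ (Q stuck)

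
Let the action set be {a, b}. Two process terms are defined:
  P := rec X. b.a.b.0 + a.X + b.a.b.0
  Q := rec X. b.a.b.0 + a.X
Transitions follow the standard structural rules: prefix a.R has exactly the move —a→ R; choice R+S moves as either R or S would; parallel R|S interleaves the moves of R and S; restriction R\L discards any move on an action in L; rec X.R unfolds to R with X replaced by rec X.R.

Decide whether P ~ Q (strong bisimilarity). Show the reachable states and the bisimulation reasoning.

P's transition system — 4 states:
  s0 = rec X. b.a.b.0 + a.X + b.a.b.0 → --a--▸ s0, --b--▸ s1
  s1 = a.b.0 → --a--▸ s2
  s2 = b.0 → --b--▸ s3
  s3 = 0 → deadlocked
Q's transition system — 4 states:
  t0 = rec X. b.a.b.0 + a.X → --a--▸ t0, --b--▸ t1
  t1 = a.b.0 → --a--▸ t2
  t2 = b.0 → --b--▸ t3
  t3 = 0 → deadlocked
Partition-refinement fixed point:
  B0 = {s0, t0}
  B1 = {s1, t1}
  B2 = {s2, t2}
  B3 = {s3, t3}
s0 ∈ B0, t0 ∈ B0 → same block

YES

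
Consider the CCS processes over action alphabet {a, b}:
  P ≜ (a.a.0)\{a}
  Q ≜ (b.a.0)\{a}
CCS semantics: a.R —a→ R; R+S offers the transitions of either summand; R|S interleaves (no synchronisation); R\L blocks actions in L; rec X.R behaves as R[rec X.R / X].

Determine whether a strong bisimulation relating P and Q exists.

P ≁ Q

LTS(P): 1 reachable states
  s0 = (a.a.0)\{a} :: ∅
LTS(Q): 2 reachable states
  t0 = (b.a.0)\{a} :: --b--▸ t1
  t1 = (a.0)\{a} :: ∅
Coarsest stable partition (strong bisimilarity classes):
  B0 = {s0, t1}
  B1 = {t0}
s0 ∈ B0, t0 ∈ B1 → different blocks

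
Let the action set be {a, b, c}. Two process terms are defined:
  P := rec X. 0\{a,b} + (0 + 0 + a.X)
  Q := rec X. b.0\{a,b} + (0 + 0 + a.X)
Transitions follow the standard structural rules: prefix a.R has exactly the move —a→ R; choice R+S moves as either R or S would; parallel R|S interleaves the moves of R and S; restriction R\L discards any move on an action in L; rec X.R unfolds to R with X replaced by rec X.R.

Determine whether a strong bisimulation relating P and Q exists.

P's transition system — 1 states:
  s0 = rec X. 0\{a,b} + (0 + 0 + a.X) | --a--▸ s0
Q's transition system — 2 states:
  t0 = rec X. b.0\{a,b} + (0 + 0 + a.X) | --a--▸ t0, --b--▸ t1
  t1 = 0\{a,b} | ·
Coarsest stable partition (strong bisimilarity classes):
  B0 = {s0}
  B1 = {t0}
  B2 = {t1}
s0 ∈ B0, t0 ∈ B1 → different blocks

NO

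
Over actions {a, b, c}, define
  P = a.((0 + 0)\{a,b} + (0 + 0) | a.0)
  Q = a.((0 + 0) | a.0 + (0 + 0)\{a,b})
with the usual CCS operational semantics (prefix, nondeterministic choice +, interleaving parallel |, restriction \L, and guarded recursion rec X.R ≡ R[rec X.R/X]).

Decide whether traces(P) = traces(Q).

YES

LTS(P): 3 reachable states
  s0 = a.((0 + 0)\{a,b} + (0 + 0) | a.0) :: —a→ s1
  s1 = (0 + 0)\{a,b} + (0 + 0) | a.0 :: —a→ s2
  s2 = (0 + 0) | 0 :: stopped
LTS(Q): 3 reachable states
  t0 = a.((0 + 0) | a.0 + (0 + 0)\{a,b}) :: —a→ t1
  t1 = (0 + 0) | a.0 + (0 + 0)\{a,b} :: —a→ t2
  t2 = (0 + 0) | 0 :: stopped
Coarsest stable partition (strong bisimilarity classes):
  B0 = {s0, t0}
  B1 = {s1, t1}
  B2 = {s2, t2}
s0 ∈ B0, t0 ∈ B0 → same block
Bisimilar ⇒ trace-equivalent.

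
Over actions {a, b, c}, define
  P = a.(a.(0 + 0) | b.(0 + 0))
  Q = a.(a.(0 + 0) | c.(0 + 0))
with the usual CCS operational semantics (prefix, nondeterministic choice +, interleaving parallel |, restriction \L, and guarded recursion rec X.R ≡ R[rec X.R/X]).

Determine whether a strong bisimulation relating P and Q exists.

NO

LTS(P): 5 reachable states
  m0 = a.(a.(0 + 0) | b.(0 + 0)) has moves ··a··> m1
  m1 = a.(0 + 0) | b.(0 + 0) has moves ··a··> m2, ··b··> m3
  m2 = (0 + 0) | b.(0 + 0) has moves ··b··> m4
  m3 = a.(0 + 0) | (0 + 0) has moves ··a··> m4
  m4 = (0 + 0) | (0 + 0) has moves (no moves)
LTS(Q): 5 reachable states
  n0 = a.(a.(0 + 0) | c.(0 + 0)) has moves ··a··> n1
  n1 = a.(0 + 0) | c.(0 + 0) has moves ··a··> n2, ··c··> n3
  n2 = (0 + 0) | c.(0 + 0) has moves ··c··> n4
  n3 = a.(0 + 0) | (0 + 0) has moves ··a··> n4
  n4 = (0 + 0) | (0 + 0) has moves (no moves)
Coarsest stable partition (strong bisimilarity classes):
  B0 = {m0}
  B1 = {m1}
  B2 = {m3, n3}
  B3 = {m4, n4}
  B4 = {m2}
  B5 = {n0}
  B6 = {n1}
  B7 = {n2}
m0 ∈ B0, n0 ∈ B5 → different blocks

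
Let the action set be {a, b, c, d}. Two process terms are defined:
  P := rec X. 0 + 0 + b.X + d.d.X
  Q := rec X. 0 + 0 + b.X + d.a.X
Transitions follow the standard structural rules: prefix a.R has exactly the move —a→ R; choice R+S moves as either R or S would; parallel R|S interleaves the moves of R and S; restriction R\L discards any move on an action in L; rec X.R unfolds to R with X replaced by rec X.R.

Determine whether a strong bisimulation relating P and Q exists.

P ≁ Q

P's transition system — 2 states:
  p0 = rec X. 0 + 0 + b.X + d.d.X → -b-> p0, -d-> p1
  p1 = d.(rec X. 0 + 0 + b.X + d.d.X) → -d-> p0
Q's transition system — 2 states:
  q0 = rec X. 0 + 0 + b.X + d.a.X → -b-> q0, -d-> q1
  q1 = a.(rec X. 0 + 0 + b.X + d.a.X) → -a-> q0
Coarsest stable partition (strong bisimilarity classes):
  B0 = {p0}
  B1 = {p1}
  B2 = {q0}
  B3 = {q1}
p0 ∈ B0, q0 ∈ B2 → different blocks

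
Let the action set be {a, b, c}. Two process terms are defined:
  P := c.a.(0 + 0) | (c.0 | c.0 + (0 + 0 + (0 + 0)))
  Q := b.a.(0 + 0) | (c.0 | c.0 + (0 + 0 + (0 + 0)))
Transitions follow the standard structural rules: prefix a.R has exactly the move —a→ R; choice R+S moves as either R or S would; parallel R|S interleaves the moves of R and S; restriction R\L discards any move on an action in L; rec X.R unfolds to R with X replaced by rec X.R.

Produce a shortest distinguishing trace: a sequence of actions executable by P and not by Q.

ca

Reachable graph of P (12 states):
  m0 = c.a.(0 + 0) | (c.0 | c.0 + (0 + 0 + (0 + 0))) → --c--▸ m1, --c--▸ m2, --c--▸ m3
  m1 = a.(0 + 0) | (c.0 | c.0 + (0 + 0 + (0 + 0))) → --a--▸ m4, --c--▸ m5, --c--▸ m6
  m2 = c.a.(0 + 0) | (0 | c.0) → --c--▸ m5, --c--▸ m7
  m3 = c.a.(0 + 0) | (c.0 | 0) → --c--▸ m6, --c--▸ m7
  m4 = (0 + 0) | (c.0 | c.0 + (0 + 0 + (0 + 0))) → --c--▸ m8, --c--▸ m9
  m5 = a.(0 + 0) | (0 | c.0) → --a--▸ m8, --c--▸ m10
  m6 = a.(0 + 0) | (c.0 | 0) → --a--▸ m9, --c--▸ m10
  m7 = c.a.(0 + 0) | (0 | 0) → --c--▸ m10
  m8 = (0 + 0) | (0 | c.0) → --c--▸ m11
  m9 = (0 + 0) | (c.0 | 0) → --c--▸ m11
  m10 = a.(0 + 0) | (0 | 0) → --a--▸ m11
  m11 = (0 + 0) | (0 | 0) → deadlocked
Reachable graph of Q (12 states):
  n0 = b.a.(0 + 0) | (c.0 | c.0 + (0 + 0 + (0 + 0))) → --b--▸ n1, --c--▸ n2, --c--▸ n3
  n1 = a.(0 + 0) | (c.0 | c.0 + (0 + 0 + (0 + 0))) → --a--▸ n4, --c--▸ n5, --c--▸ n6
  n2 = b.a.(0 + 0) | (0 | c.0) → --b--▸ n5, --c--▸ n7
  n3 = b.a.(0 + 0) | (c.0 | 0) → --b--▸ n6, --c--▸ n7
  n4 = (0 + 0) | (c.0 | c.0 + (0 + 0 + (0 + 0))) → --c--▸ n8, --c--▸ n9
  n5 = a.(0 + 0) | (0 | c.0) → --a--▸ n8, --c--▸ n10
  n6 = a.(0 + 0) | (c.0 | 0) → --a--▸ n9, --c--▸ n10
  n7 = b.a.(0 + 0) | (0 | 0) → --b--▸ n10
  n8 = (0 + 0) | (0 | c.0) → --c--▸ n11
  n9 = (0 + 0) | (c.0 | 0) → --c--▸ n11
  n10 = a.(0 + 0) | (0 | 0) → --a--▸ n11
  n11 = (0 + 0) | (0 | 0) → deadlocked
Run σ = ⟨ca⟩ on P: start {m0}
  [1] c ⇒ {m1, m2, m3}
  [2] a ⇒ {m4}
  ✓ P
Run σ = ⟨ca⟩ on Q: start {n0}
  [1] c ⇒ {n2, n3}
  [2] a ⇒ ∅  — Q cannot continue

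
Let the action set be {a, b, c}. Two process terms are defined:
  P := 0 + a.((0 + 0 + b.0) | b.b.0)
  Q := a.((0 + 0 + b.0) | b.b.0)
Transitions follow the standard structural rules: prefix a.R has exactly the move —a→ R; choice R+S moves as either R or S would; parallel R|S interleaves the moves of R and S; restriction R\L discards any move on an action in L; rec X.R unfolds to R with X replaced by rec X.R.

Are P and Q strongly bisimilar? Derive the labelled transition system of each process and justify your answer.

P's transition system — 7 states:
  p0 = 0 + a.((0 + 0 + b.0) | b.b.0) | =a=> p1
  p1 = (0 + 0 + b.0) | b.b.0 | =b=> p2, =b=> p3
  p2 = (0 + 0 + b.0) | b.0 | =b=> p4, =b=> p5
  p3 = 0 | b.b.0 | =b=> p5
  p4 = (0 + 0 + b.0) | 0 | =b=> p6
  p5 = 0 | b.0 | =b=> p6
  p6 = 0 | 0 | deadlocked
Q's transition system — 7 states:
  q0 = a.((0 + 0 + b.0) | b.b.0) | =a=> q1
  q1 = (0 + 0 + b.0) | b.b.0 | =b=> q2, =b=> q3
  q2 = (0 + 0 + b.0) | b.0 | =b=> q4, =b=> q5
  q3 = 0 | b.b.0 | =b=> q5
  q4 = (0 + 0 + b.0) | 0 | =b=> q6
  q5 = 0 | b.0 | =b=> q6
  q6 = 0 | 0 | deadlocked
Coarsest stable partition (strong bisimilarity classes):
  B0 = {p0, q0}
  B1 = {p1, q1}
  B2 = {p2, p3, q2, q3}
  B3 = {p4, p5, q4, q5}
  B4 = {p6, q6}
p0 ∈ B0, q0 ∈ B0 → same block

bisimilar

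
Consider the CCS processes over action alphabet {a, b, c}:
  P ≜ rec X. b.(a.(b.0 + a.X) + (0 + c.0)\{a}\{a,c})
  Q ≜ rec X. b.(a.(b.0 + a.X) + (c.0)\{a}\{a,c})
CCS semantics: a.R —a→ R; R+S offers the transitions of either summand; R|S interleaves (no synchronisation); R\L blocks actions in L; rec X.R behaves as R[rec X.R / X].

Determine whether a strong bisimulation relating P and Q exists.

Reachable graph of P (4 states):
  m0 = rec X. b.(a.(b.0 + a.X) + (0 + c.0)\{a}\{a,c}) :: ··b··> m1
  m1 = a.(b.0 + a.(rec X. b.(a.(b.0 + a.X) + (0 + c.0)\{a}\{a,c}))) + (0 + c.0)\{a}\{a,c} :: ··a··> m2
  m2 = b.0 + a.(rec X. b.(a.(b.0 + a.X) + (0 + c.0)\{a}\{a,c})) :: ··a··> m0, ··b··> m3
  m3 = 0 :: deadlocked
Reachable graph of Q (4 states):
  n0 = rec X. b.(a.(b.0 + a.X) + (c.0)\{a}\{a,c}) :: ··b··> n1
  n1 = a.(b.0 + a.(rec X. b.(a.(b.0 + a.X) + (c.0)\{a}\{a,c}))) + (c.0)\{a}\{a,c} :: ··a··> n2
  n2 = b.0 + a.(rec X. b.(a.(b.0 + a.X) + (c.0)\{a}\{a,c})) :: ··a··> n0, ··b··> n3
  n3 = 0 :: deadlocked
Partition-refinement fixed point:
  B0 = {m0, n0}
  B1 = {m1, n1}
  B2 = {m2, n2}
  B3 = {m3, n3}
m0 ∈ B0, n0 ∈ B0 → same block

P ~ Q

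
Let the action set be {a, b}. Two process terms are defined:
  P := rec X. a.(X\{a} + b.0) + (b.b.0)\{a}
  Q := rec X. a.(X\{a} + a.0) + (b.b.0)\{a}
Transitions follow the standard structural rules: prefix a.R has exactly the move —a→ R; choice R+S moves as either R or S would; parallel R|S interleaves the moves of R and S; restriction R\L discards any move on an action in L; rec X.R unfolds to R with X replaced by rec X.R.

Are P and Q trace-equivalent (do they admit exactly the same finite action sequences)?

Reachable graph of P (7 states):
  m0 = rec X. a.(X\{a} + b.0) + (b.b.0)\{a} → ··a··> m1, ··b··> m2
  m1 = (rec X. a.(X\{a} + b.0) + (b.b.0)\{a})\{a} + b.0 → ··b··> m3, ··b··> m4
  m2 = (b.0)\{a} → ··b··> m5
  m3 = (b.0)\{a}\{a} → ··b··> m6
  m4 = 0 → deadlocked
  m5 = 0\{a} → deadlocked
  m6 = 0\{a}\{a} → deadlocked
Reachable graph of Q (7 states):
  n0 = rec X. a.(X\{a} + a.0) + (b.b.0)\{a} → ··a··> n1, ··b··> n2
  n1 = (rec X. a.(X\{a} + a.0) + (b.b.0)\{a})\{a} + a.0 → ··a··> n3, ··b··> n4
  n2 = (b.0)\{a} → ··b··> n5
  n3 = 0 → deadlocked
  n4 = (b.0)\{a}\{a} → ··b··> n6
  n5 = 0\{a} → deadlocked
  n6 = 0\{a}\{a} → deadlocked
Trace ⟨aa⟩ through Q, begin at {n0}:
  step 1 (a): {n1}
  step 2 (a): {n3}
  — Q admits the full trace.
Trace ⟨aa⟩ through P, begin at {m0}:
  step 1 (a): {m1}
  step 2 (a): ∅  — P cannot continue

trace-distinct — witness ⟨aa⟩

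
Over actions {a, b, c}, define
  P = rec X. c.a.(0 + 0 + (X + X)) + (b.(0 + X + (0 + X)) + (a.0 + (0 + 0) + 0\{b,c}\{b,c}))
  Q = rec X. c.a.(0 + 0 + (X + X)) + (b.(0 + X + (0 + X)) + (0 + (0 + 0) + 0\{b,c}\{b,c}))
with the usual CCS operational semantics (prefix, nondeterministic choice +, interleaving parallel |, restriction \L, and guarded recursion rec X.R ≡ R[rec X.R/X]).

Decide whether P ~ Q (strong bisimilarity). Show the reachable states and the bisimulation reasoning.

not bisimilar

P's transition system — 5 states:
  s0 = rec X. c.a.(0 + 0 + (X + X)) + (b.(0 + X + (0 + X)) + (a.0 + (0 + 0) + 0\{b,c}\{b,c})) has moves --a--▸ s1, --b--▸ s2, --c--▸ s3
  s1 = 0 has moves ∅
  s2 = 0 + (rec X. c.a.(0 + 0 + (X + X)) + (b.(0 + X + (0 + X)) + (a.0 + (0 + 0) + 0\{b,c}\{b,c}))) + (0 + (rec X. c.a.(0 + 0 + (X + X)) + (b.(0 + X + (0 + X)) + (a.0 + (0 + 0) + 0\{b,c}\{b,c})))) has moves --a--▸ s1, --b--▸ s2, --c--▸ s3
  s3 = a.(0 + 0 + ((rec X. c.a.(0 + 0 + (X + X)) + (b.(0 + X + (0 + X)) + (a.0 + (0 + 0) + 0\{b,c}\{b,c}))) + (rec X. c.a.(0 + 0 + (X + X)) + (b.(0 + X + (0 + X)) + (a.0 + (0 + 0) + 0\{b,c}\{b,c}))))) has moves --a--▸ s4
  s4 = 0 + 0 + ((rec X. c.a.(0 + 0 + (X + X)) + (b.(0 + X + (0 + X)) + (a.0 + (0 + 0) + 0\{b,c}\{b,c}))) + (rec X. c.a.(0 + 0 + (X + X)) + (b.(0 + X + (0 + X)) + (a.0 + (0 + 0) + 0\{b,c}\{b,c})))) has moves --a--▸ s1, --b--▸ s2, --c--▸ s3
Q's transition system — 4 states:
  t0 = rec X. c.a.(0 + 0 + (X + X)) + (b.(0 + X + (0 + X)) + (0 + (0 + 0) + 0\{b,c}\{b,c})) has moves --b--▸ t1, --c--▸ t2
  t1 = 0 + (rec X. c.a.(0 + 0 + (X + X)) + (b.(0 + X + (0 + X)) + (0 + (0 + 0) + 0\{b,c}\{b,c}))) + (0 + (rec X. c.a.(0 + 0 + (X + X)) + (b.(0 + X + (0 + X)) + (0 + (0 + 0) + 0\{b,c}\{b,c})))) has moves --b--▸ t1, --c--▸ t2
  t2 = a.(0 + 0 + ((rec X. c.a.(0 + 0 + (X + X)) + (b.(0 + X + (0 + X)) + (0 + (0 + 0) + 0\{b,c}\{b,c}))) + (rec X. c.a.(0 + 0 + (X + X)) + (b.(0 + X + (0 + X)) + (0 + (0 + 0) + 0\{b,c}\{b,c}))))) has moves --a--▸ t3
  t3 = 0 + 0 + ((rec X. c.a.(0 + 0 + (X + X)) + (b.(0 + X + (0 + X)) + (0 + (0 + 0) + 0\{b,c}\{b,c}))) + (rec X. c.a.(0 + 0 + (X + X)) + (b.(0 + X + (0 + X)) + (0 + (0 + 0) + 0\{b,c}\{b,c})))) has moves --b--▸ t1, --c--▸ t2
Partition-refinement fixed point:
  B0 = {s0, s2, s4}
  B1 = {s1}
  B2 = {s3}
  B3 = {t0, t1, t3}
  B4 = {t2}
s0 ∈ B0, t0 ∈ B3 → different blocks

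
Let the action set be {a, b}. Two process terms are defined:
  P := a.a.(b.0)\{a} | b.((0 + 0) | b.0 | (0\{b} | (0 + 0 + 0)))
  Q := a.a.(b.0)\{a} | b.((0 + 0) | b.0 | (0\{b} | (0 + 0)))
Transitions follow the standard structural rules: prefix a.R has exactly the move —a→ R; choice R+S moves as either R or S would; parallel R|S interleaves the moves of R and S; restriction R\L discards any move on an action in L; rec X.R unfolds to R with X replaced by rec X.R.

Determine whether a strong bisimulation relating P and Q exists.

Reachable graph of P (12 states):
  s0 = a.a.(b.0)\{a} | b.((0 + 0) | b.0 | (0\{b} | (0 + 0 + 0))) ⊢ =a=> s1, =b=> s2
  s1 = a.(b.0)\{a} | b.((0 + 0) | b.0 | (0\{b} | (0 + 0 + 0))) ⊢ =a=> s3, =b=> s4
  s2 = a.a.(b.0)\{a} | ((0 + 0) | b.0 | (0\{b} | (0 + 0 + 0))) ⊢ =a=> s4, =b=> s5
  s3 = (b.0)\{a} | b.((0 + 0) | b.0 | (0\{b} | (0 + 0 + 0))) ⊢ =b=> s6, =b=> s7
  s4 = a.(b.0)\{a} | ((0 + 0) | b.0 | (0\{b} | (0 + 0 + 0))) ⊢ =a=> s6, =b=> s8
  s5 = a.a.(b.0)\{a} | ((0 + 0) | 0 | (0\{b} | (0 + 0 + 0))) ⊢ =a=> s8
  s6 = (b.0)\{a} | ((0 + 0) | b.0 | (0\{b} | (0 + 0 + 0))) ⊢ =b=> s10, =b=> s9
  s7 = 0\{a} | b.((0 + 0) | b.0 | (0\{b} | (0 + 0 + 0))) ⊢ =b=> s10
  s8 = a.(b.0)\{a} | ((0 + 0) | 0 | (0\{b} | (0 + 0 + 0))) ⊢ =a=> s9
  s9 = (b.0)\{a} | ((0 + 0) | 0 | (0\{b} | (0 + 0 + 0))) ⊢ =b=> s11
  s10 = 0\{a} | ((0 + 0) | b.0 | (0\{b} | (0 + 0 + 0))) ⊢ =b=> s11
  s11 = 0\{a} | ((0 + 0) | 0 | (0\{b} | (0 + 0 + 0))) ⊢ deadlocked
Reachable graph of Q (12 states):
  t0 = a.a.(b.0)\{a} | b.((0 + 0) | b.0 | (0\{b} | (0 + 0))) ⊢ =a=> t1, =b=> t2
  t1 = a.(b.0)\{a} | b.((0 + 0) | b.0 | (0\{b} | (0 + 0))) ⊢ =a=> t3, =b=> t4
  t2 = a.a.(b.0)\{a} | ((0 + 0) | b.0 | (0\{b} | (0 + 0))) ⊢ =a=> t4, =b=> t5
  t3 = (b.0)\{a} | b.((0 + 0) | b.0 | (0\{b} | (0 + 0))) ⊢ =b=> t6, =b=> t7
  t4 = a.(b.0)\{a} | ((0 + 0) | b.0 | (0\{b} | (0 + 0))) ⊢ =a=> t6, =b=> t8
  t5 = a.a.(b.0)\{a} | ((0 + 0) | 0 | (0\{b} | (0 + 0))) ⊢ =a=> t8
  t6 = (b.0)\{a} | ((0 + 0) | b.0 | (0\{b} | (0 + 0))) ⊢ =b=> t10, =b=> t9
  t7 = 0\{a} | b.((0 + 0) | b.0 | (0\{b} | (0 + 0))) ⊢ =b=> t10
  t8 = a.(b.0)\{a} | ((0 + 0) | 0 | (0\{b} | (0 + 0))) ⊢ =a=> t9
  t9 = (b.0)\{a} | ((0 + 0) | 0 | (0\{b} | (0 + 0))) ⊢ =b=> t11
  t10 = 0\{a} | ((0 + 0) | b.0 | (0\{b} | (0 + 0))) ⊢ =b=> t11
  t11 = 0\{a} | ((0 + 0) | 0 | (0\{b} | (0 + 0))) ⊢ deadlocked
Bisimilarity quotient blocks:
  B0 = {s0, t0}
  B1 = {s2, t2}
  B2 = {s5, t5}
  B3 = {s8, t8}
  B4 = {s10, s9, t10, t9}
  B5 = {s11, t11}
  B6 = {s4, t4}
  B7 = {s6, s7, t6, t7}
  B8 = {s1, t1}
  B9 = {s3, t3}
s0 ∈ B0, t0 ∈ B0 → same block

bisimilar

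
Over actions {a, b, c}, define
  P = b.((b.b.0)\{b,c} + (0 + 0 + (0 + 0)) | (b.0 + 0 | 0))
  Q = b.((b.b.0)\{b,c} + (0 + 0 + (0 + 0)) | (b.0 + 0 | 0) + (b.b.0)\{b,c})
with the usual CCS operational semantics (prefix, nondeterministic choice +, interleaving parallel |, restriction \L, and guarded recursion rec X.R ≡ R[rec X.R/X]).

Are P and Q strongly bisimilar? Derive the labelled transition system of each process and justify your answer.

P's transition system — 3 states:
  s0 = b.((b.b.0)\{b,c} + (0 + 0 + (0 + 0)) | (b.0 + 0 | 0)) has moves =b=> s1
  s1 = (b.b.0)\{b,c} + (0 + 0 + (0 + 0)) | (b.0 + 0 | 0) has moves =b=> s2
  s2 = (0 + 0 + (0 + 0)) | 0 has moves stopped
Q's transition system — 3 states:
  t0 = b.((b.b.0)\{b,c} + (0 + 0 + (0 + 0)) | (b.0 + 0 | 0) + (b.b.0)\{b,c}) has moves =b=> t1
  t1 = (b.b.0)\{b,c} + (0 + 0 + (0 + 0)) | (b.0 + 0 | 0) + (b.b.0)\{b,c} has moves =b=> t2
  t2 = (0 + 0 + (0 + 0)) | 0 has moves stopped
Coarsest stable partition (strong bisimilarity classes):
  B0 = {s0, t0}
  B1 = {s1, t1}
  B2 = {s2, t2}
s0 ∈ B0, t0 ∈ B0 → same block

bisimilar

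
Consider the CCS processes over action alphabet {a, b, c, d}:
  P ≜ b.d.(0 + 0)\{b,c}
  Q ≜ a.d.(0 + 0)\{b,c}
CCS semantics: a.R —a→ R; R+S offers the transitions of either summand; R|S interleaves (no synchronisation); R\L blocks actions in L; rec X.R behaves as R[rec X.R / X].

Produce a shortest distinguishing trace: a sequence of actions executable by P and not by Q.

Reachable graph of P (3 states):
  u0 = b.d.(0 + 0)\{b,c} has moves —b→ u1
  u1 = d.(0 + 0)\{b,c} has moves —d→ u2
  u2 = (0 + 0)\{b,c} has moves ∅
Reachable graph of Q (3 states):
  v0 = a.d.(0 + 0)\{b,c} has moves —a→ v1
  v1 = d.(0 + 0)\{b,c} has moves —d→ v2
  v2 = (0 + 0)\{b,c} has moves ∅
Executing b from P (initial set {u0}):
  after b @ step 1: {u1}
  — P admits the full trace.
Executing b from Q (initial set {v0}):
  after b @ step 1: ∅  — Q cannot continue

b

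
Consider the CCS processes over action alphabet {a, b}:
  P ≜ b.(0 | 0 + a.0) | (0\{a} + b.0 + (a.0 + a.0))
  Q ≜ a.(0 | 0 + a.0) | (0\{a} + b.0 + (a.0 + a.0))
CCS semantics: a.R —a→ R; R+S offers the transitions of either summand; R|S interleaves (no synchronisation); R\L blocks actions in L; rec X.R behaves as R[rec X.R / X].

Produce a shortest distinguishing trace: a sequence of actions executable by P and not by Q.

LTS(P): 6 reachable states
  s0 = b.(0 | 0 + a.0) | (0\{a} + b.0 + (a.0 + a.0)) has moves —a→ s1, —b→ s1, —b→ s2
  s1 = b.(0 | 0 + a.0) | 0 has moves —b→ s3
  s2 = (0 | 0 + a.0) | (0\{a} + b.0 + (a.0 + a.0)) has moves —a→ s3, —a→ s4, —b→ s3
  s3 = (0 | 0 + a.0) | 0 has moves —a→ s5
  s4 = 0 | (0\{a} + b.0 + (a.0 + a.0)) has moves —a→ s5, —b→ s5
  s5 = 0 | 0 has moves stopped
LTS(Q): 6 reachable states
  t0 = a.(0 | 0 + a.0) | (0\{a} + b.0 + (a.0 + a.0)) has moves —a→ t1, —a→ t2, —b→ t2
  t1 = (0 | 0 + a.0) | (0\{a} + b.0 + (a.0 + a.0)) has moves —a→ t3, —a→ t4, —b→ t3
  t2 = a.(0 | 0 + a.0) | 0 has moves —a→ t3
  t3 = (0 | 0 + a.0) | 0 has moves —a→ t5
  t4 = 0 | (0\{a} + b.0 + (a.0 + a.0)) has moves —a→ t5, —b→ t5
  t5 = 0 | 0 has moves stopped
Executing bb from P (initial set {s0}):
  [1] b ⇒ {s1, s2}
  [2] b ⇒ {s3}
  — P admits the full trace.
Executing bb from Q (initial set {t0}):
  [1] b ⇒ {t2}
  [2] b ⇒ ∅  — Q cannot continue

bb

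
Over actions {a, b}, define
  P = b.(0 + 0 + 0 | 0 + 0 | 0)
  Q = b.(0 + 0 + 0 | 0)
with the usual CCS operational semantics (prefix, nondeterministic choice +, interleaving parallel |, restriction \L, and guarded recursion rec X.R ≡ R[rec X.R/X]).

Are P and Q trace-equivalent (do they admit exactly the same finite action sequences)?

Reachable graph of P (2 states):
  m0 = b.(0 + 0 + 0 | 0 + 0 | 0) | —b→ m1
  m1 = 0 + 0 + 0 | 0 + 0 | 0 | stopped
Reachable graph of Q (2 states):
  n0 = b.(0 + 0 + 0 | 0) | —b→ n1
  n1 = 0 + 0 + 0 | 0 | stopped
Coarsest stable partition (strong bisimilarity classes):
  B0 = {m0, n0}
  B1 = {m1, n1}
m0 ∈ B0, n0 ∈ B0 → same block
Bisimilar ⇒ trace-equivalent.

trace-equivalent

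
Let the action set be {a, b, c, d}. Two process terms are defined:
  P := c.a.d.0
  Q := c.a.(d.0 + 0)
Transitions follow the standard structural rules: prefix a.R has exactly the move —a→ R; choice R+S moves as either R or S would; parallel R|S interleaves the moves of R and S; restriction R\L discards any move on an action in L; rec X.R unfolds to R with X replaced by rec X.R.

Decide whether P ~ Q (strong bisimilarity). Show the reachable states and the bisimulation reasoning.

Reachable graph of P (4 states):
  p0 = c.a.d.0 ⊢ ··c··> p1
  p1 = a.d.0 ⊢ ··a··> p2
  p2 = d.0 ⊢ ··d··> p3
  p3 = 0 ⊢ ∅
Reachable graph of Q (4 states):
  q0 = c.a.(d.0 + 0) ⊢ ··c··> q1
  q1 = a.(d.0 + 0) ⊢ ··a··> q2
  q2 = d.0 + 0 ⊢ ··d··> q3
  q3 = 0 ⊢ ∅
Partition-refinement fixed point:
  B0 = {p0, q0}
  B1 = {p1, q1}
  B2 = {p2, q2}
  B3 = {p3, q3}
p0 ∈ B0, q0 ∈ B0 → same block

YES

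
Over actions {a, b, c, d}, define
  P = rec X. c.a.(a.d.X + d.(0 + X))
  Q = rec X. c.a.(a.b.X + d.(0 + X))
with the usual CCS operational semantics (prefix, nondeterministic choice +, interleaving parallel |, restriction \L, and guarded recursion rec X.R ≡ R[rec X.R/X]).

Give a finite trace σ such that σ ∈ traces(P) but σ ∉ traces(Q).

caad

P's transition system — 5 states:
  u0 = rec X. c.a.(a.d.X + d.(0 + X)) ⊢ ··c··> u1
  u1 = a.(a.d.(rec X. c.a.(a.d.X + d.(0 + X))) + d.(0 + (rec X. c.a.(a.d.X + d.(0 + X))))) ⊢ ··a··> u2
  u2 = a.d.(rec X. c.a.(a.d.X + d.(0 + X))) + d.(0 + (rec X. c.a.(a.d.X + d.(0 + X)))) ⊢ ··a··> u3, ··d··> u4
  u3 = d.(rec X. c.a.(a.d.X + d.(0 + X))) ⊢ ··d··> u0
  u4 = 0 + (rec X. c.a.(a.d.X + d.(0 + X))) ⊢ ··c··> u1
Q's transition system — 5 states:
  v0 = rec X. c.a.(a.b.X + d.(0 + X)) ⊢ ··c··> v1
  v1 = a.(a.b.(rec X. c.a.(a.b.X + d.(0 + X))) + d.(0 + (rec X. c.a.(a.b.X + d.(0 + X))))) ⊢ ··a··> v2
  v2 = a.b.(rec X. c.a.(a.b.X + d.(0 + X))) + d.(0 + (rec X. c.a.(a.b.X + d.(0 + X)))) ⊢ ··a··> v3, ··d··> v4
  v3 = b.(rec X. c.a.(a.b.X + d.(0 + X))) ⊢ ··b··> v0
  v4 = 0 + (rec X. c.a.(a.b.X + d.(0 + X))) ⊢ ··c··> v1
Trace ⟨caad⟩ through P, begin at {u0}:
  step 1 (c): {u1}
  step 2 (a): {u2}
  step 3 (a): {u3}
  step 4 (d): {u0}
  P completes σ.
Trace ⟨caad⟩ through Q, begin at {v0}:
  step 1 (c): {v1}
  step 2 (a): {v2}
  step 3 (a): {v3}
  step 4 (d): ∅  — Q cannot continue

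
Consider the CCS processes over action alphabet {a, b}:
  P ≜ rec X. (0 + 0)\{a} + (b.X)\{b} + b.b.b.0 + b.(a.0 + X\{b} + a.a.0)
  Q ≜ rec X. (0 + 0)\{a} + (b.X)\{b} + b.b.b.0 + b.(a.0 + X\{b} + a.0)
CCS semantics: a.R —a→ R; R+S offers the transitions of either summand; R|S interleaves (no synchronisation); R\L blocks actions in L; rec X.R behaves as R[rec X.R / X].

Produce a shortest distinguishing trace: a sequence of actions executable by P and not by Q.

baa

P's transition system — 6 states:
  u0 = rec X. (0 + 0)\{a} + (b.X)\{b} + b.b.b.0 + b.(a.0 + X\{b} + a.a.0) ⊢ --b--▸ u1, --b--▸ u2
  u1 = a.0 + (rec X. (0 + 0)\{a} + (b.X)\{b} + b.b.b.0 + b.(a.0 + X\{b} + a.a.0))\{b} + a.a.0 ⊢ --a--▸ u3, --a--▸ u4
  u2 = b.b.0 ⊢ --b--▸ u5
  u3 = 0 ⊢ deadlocked
  u4 = a.0 ⊢ --a--▸ u3
  u5 = b.0 ⊢ --b--▸ u3
Q's transition system — 5 states:
  v0 = rec X. (0 + 0)\{a} + (b.X)\{b} + b.b.b.0 + b.(a.0 + X\{b} + a.0) ⊢ --b--▸ v1, --b--▸ v2
  v1 = a.0 + (rec X. (0 + 0)\{a} + (b.X)\{b} + b.b.b.0 + b.(a.0 + X\{b} + a.0))\{b} + a.0 ⊢ --a--▸ v3
  v2 = b.b.0 ⊢ --b--▸ v4
  v3 = 0 ⊢ deadlocked
  v4 = b.0 ⊢ --b--▸ v3
Run σ = ⟨baa⟩ on P: start {u0}
  step 1 (b): {u1, u2}
  step 2 (a): {u3, u4}
  step 3 (a): {u3}
  P completes σ.
Run σ = ⟨baa⟩ on Q: start {v0}
  step 1 (b): {v1, v2}
  step 2 (a): {v3}
  step 3 (a): ∅  — Q cannot continue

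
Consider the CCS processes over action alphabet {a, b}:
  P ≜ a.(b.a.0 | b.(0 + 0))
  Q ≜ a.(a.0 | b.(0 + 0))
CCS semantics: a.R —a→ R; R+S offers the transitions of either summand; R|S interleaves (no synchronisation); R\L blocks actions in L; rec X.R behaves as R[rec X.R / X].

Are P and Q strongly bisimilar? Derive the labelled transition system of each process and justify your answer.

NO

LTS(P): 7 reachable states
  u0 = a.(b.a.0 | b.(0 + 0)) has moves ··a··> u1
  u1 = b.a.0 | b.(0 + 0) has moves ··b··> u2, ··b··> u3
  u2 = a.0 | b.(0 + 0) has moves ··a··> u4, ··b··> u5
  u3 = b.a.0 | (0 + 0) has moves ··b··> u5
  u4 = 0 | b.(0 + 0) has moves ··b··> u6
  u5 = a.0 | (0 + 0) has moves ··a··> u6
  u6 = 0 | (0 + 0) has moves stopped
LTS(Q): 5 reachable states
  v0 = a.(a.0 | b.(0 + 0)) has moves ··a··> v1
  v1 = a.0 | b.(0 + 0) has moves ··a··> v2, ··b··> v3
  v2 = 0 | b.(0 + 0) has moves ··b··> v4
  v3 = a.0 | (0 + 0) has moves ··a··> v4
  v4 = 0 | (0 + 0) has moves stopped
Partition-refinement fixed point:
  B0 = {u0}
  B1 = {u1}
  B2 = {u2, v1}
  B3 = {u4, v2}
  B4 = {u6, v4}
  B5 = {u5, v3}
  B6 = {u3}
  B7 = {v0}
u0 ∈ B0, v0 ∈ B7 → different blocks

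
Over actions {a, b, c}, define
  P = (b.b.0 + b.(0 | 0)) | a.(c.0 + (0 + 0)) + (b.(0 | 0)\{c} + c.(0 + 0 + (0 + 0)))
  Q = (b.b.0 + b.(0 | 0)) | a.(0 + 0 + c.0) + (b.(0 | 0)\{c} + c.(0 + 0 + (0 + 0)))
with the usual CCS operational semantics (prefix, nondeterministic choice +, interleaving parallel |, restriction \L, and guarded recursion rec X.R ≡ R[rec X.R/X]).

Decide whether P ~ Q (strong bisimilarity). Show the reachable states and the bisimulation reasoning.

P ~ Q

P's transition system — 14 states:
  s0 = (b.b.0 + b.(0 | 0)) | a.(c.0 + (0 + 0)) + (b.(0 | 0)\{c} + c.(0 + 0 + (0 + 0))) ⊢ --a--▸ s1, --b--▸ s2, --b--▸ s3, --b--▸ s4, --c--▸ s5
  s1 = (b.b.0 + b.(0 | 0)) | (c.0 + (0 + 0)) ⊢ --b--▸ s6, --b--▸ s7, --c--▸ s8
  s2 = (0 | 0)\{c} ⊢ (no moves)
  s3 = 0 | 0 | a.(c.0 + (0 + 0)) ⊢ --a--▸ s6
  s4 = b.0 | a.(c.0 + (0 + 0)) ⊢ --a--▸ s7, --b--▸ s9
  s5 = 0 + 0 + (0 + 0) ⊢ (no moves)
  s6 = 0 | 0 | (c.0 + (0 + 0)) ⊢ --c--▸ s10
  s7 = b.0 | (c.0 + (0 + 0)) ⊢ --b--▸ s11, --c--▸ s12
  s8 = (b.b.0 + b.(0 | 0)) | 0 ⊢ --b--▸ s10, --b--▸ s12
  s9 = 0 | a.(c.0 + (0 + 0)) ⊢ --a--▸ s11
  s10 = 0 | 0 | 0 ⊢ (no moves)
  s11 = 0 | (c.0 + (0 + 0)) ⊢ --c--▸ s13
  s12 = b.0 | 0 ⊢ --b--▸ s13
  s13 = 0 | 0 ⊢ (no moves)
Q's transition system — 14 states:
  t0 = (b.b.0 + b.(0 | 0)) | a.(0 + 0 + c.0) + (b.(0 | 0)\{c} + c.(0 + 0 + (0 + 0))) ⊢ --a--▸ t1, --b--▸ t2, --b--▸ t3, --b--▸ t4, --c--▸ t5
  t1 = (b.b.0 + b.(0 | 0)) | (0 + 0 + c.0) ⊢ --b--▸ t6, --b--▸ t7, --c--▸ t8
  t2 = (0 | 0)\{c} ⊢ (no moves)
  t3 = 0 | 0 | a.(0 + 0 + c.0) ⊢ --a--▸ t6
  t4 = b.0 | a.(0 + 0 + c.0) ⊢ --a--▸ t7, --b--▸ t9
  t5 = 0 + 0 + (0 + 0) ⊢ (no moves)
  t6 = 0 | 0 | (0 + 0 + c.0) ⊢ --c--▸ t10
  t7 = b.0 | (0 + 0 + c.0) ⊢ --b--▸ t11, --c--▸ t12
  t8 = (b.b.0 + b.(0 | 0)) | 0 ⊢ --b--▸ t10, --b--▸ t12
  t9 = 0 | a.(0 + 0 + c.0) ⊢ --a--▸ t11
  t10 = 0 | 0 | 0 ⊢ (no moves)
  t11 = 0 | (0 + 0 + c.0) ⊢ --c--▸ t13
  t12 = b.0 | 0 ⊢ --b--▸ t13
  t13 = 0 | 0 ⊢ (no moves)
Partition-refinement fixed point:
  B0 = {s0, t0}
  B1 = {s10, s13, s2, s5, t10, t13, t2, t5}
  B2 = {s1, t1}
  B3 = {s8, t8}
  B4 = {s12, t12}
  B5 = {s11, s6, t11, t6}
  B6 = {s7, t7}
  B7 = {s4, t4}
  B8 = {s3, s9, t3, t9}
s0 ∈ B0, t0 ∈ B0 → same block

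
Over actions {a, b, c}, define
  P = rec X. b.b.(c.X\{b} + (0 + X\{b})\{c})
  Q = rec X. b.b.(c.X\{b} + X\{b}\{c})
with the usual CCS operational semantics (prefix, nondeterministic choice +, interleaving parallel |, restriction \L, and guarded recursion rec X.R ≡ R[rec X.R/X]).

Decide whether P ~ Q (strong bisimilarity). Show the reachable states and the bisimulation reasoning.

Reachable graph of P (4 states):
  s0 = rec X. b.b.(c.X\{b} + (0 + X\{b})\{c}) ⊢ ··b··> s1
  s1 = b.(c.(rec X. b.b.(c.X\{b} + (0 + X\{b})\{c}))\{b} + (0 + (rec X. b.b.(c.X\{b} + (0 + X\{b})\{c}))\{b})\{c}) ⊢ ··b··> s2
  s2 = c.(rec X. b.b.(c.X\{b} + (0 + X\{b})\{c}))\{b} + (0 + (rec X. b.b.(c.X\{b} + (0 + X\{b})\{c}))\{b})\{c} ⊢ ··c··> s3
  s3 = (rec X. b.b.(c.X\{b} + (0 + X\{b})\{c}))\{b} ⊢ stopped
Reachable graph of Q (4 states):
  t0 = rec X. b.b.(c.X\{b} + X\{b}\{c}) ⊢ ··b··> t1
  t1 = b.(c.(rec X. b.b.(c.X\{b} + X\{b}\{c}))\{b} + (rec X. b.b.(c.X\{b} + X\{b}\{c}))\{b}\{c}) ⊢ ··b··> t2
  t2 = c.(rec X. b.b.(c.X\{b} + X\{b}\{c}))\{b} + (rec X. b.b.(c.X\{b} + X\{b}\{c}))\{b}\{c} ⊢ ··c··> t3
  t3 = (rec X. b.b.(c.X\{b} + X\{b}\{c}))\{b} ⊢ stopped
Bisimilarity quotient blocks:
  B0 = {s0, t0}
  B1 = {s1, t1}
  B2 = {s2, t2}
  B3 = {s3, t3}
s0 ∈ B0, t0 ∈ B0 → same block

bisimilar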